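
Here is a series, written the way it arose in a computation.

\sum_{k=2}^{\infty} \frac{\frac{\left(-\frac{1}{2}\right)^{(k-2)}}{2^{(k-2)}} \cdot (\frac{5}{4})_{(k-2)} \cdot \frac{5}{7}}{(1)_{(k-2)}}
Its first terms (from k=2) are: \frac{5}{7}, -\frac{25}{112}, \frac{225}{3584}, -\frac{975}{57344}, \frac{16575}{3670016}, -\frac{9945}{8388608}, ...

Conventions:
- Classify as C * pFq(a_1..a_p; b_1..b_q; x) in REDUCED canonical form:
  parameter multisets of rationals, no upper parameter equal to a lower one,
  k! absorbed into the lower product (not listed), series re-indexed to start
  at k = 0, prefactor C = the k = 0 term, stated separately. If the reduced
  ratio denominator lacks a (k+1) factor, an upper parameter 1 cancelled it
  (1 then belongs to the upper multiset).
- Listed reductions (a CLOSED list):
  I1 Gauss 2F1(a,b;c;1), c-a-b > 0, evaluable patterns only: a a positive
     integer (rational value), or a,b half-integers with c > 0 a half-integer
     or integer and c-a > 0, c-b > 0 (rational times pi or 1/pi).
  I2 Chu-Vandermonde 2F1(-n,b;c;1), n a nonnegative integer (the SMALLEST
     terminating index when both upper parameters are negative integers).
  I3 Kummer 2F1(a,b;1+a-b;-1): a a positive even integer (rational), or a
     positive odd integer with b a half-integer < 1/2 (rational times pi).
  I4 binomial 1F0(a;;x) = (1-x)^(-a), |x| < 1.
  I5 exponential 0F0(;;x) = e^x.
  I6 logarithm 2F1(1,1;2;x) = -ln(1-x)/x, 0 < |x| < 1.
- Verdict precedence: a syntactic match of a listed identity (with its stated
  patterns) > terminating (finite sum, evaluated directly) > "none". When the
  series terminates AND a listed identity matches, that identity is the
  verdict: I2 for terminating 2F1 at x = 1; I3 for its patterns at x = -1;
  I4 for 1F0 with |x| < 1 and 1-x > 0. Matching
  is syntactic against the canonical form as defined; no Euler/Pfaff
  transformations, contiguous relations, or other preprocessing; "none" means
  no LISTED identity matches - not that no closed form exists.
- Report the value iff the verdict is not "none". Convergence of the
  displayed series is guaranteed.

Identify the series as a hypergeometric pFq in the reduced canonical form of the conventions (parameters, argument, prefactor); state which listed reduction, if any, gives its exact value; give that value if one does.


Structural cue: from the first term \frac{5}{7}: (1)_k (C = 5/7, x = -1/4) is k! itself.
Term ratio: r(k) = -\frac{1}{4} * (k+\frac{5}{4}) / [(k+1)] - rational in k. x = -\frac{1}{4}; t_0 = \frac{5}{7}; negate the roots.

This is \frac{5}{7} * 1F0(\frac{5}{4}; -; -\frac{1}{4}) in reduced canonical form. Verdict at x = -\frac{1}{4}: the I4 binomial reduction matches (the 1F0 binomial series: exponent -5/4, x = -\frac{1}{4}). Hence: \frac{5}{7} \cdot \left(\frac{5}{4}\right)^{-\frac{5}{4}}.


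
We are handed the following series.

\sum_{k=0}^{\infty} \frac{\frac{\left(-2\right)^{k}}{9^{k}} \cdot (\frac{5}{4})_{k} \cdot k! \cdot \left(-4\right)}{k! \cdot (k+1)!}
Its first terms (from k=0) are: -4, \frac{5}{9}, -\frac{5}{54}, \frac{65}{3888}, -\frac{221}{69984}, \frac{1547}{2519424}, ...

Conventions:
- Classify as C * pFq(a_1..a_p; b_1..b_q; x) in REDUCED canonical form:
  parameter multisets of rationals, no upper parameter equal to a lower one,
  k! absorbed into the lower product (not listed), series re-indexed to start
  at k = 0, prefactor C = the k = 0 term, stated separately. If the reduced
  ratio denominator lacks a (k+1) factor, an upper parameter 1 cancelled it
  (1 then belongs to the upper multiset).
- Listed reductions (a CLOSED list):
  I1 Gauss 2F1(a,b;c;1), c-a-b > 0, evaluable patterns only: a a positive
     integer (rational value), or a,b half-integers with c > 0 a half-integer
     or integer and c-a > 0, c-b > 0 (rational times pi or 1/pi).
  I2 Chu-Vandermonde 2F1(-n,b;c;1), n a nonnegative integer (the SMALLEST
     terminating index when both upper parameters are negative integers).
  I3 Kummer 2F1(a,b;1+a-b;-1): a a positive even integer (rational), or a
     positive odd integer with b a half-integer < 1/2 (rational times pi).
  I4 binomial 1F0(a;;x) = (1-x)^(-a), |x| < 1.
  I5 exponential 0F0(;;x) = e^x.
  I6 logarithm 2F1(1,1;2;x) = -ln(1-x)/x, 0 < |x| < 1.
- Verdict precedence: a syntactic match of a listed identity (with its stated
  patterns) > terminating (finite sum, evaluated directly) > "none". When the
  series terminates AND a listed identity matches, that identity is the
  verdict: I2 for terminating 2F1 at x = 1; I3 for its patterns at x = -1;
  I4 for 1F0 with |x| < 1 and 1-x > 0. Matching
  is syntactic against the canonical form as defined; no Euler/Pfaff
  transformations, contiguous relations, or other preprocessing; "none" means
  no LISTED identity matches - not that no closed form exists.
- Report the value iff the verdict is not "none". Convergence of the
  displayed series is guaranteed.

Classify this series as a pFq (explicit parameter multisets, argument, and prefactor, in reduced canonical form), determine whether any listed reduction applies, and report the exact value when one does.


Prefactor -4, argument -\frac{2}{9}: 2F1 with upper {1, \frac{5}{4}} over lower {2}. Verdict: none (x = -\frac{2}{9}): each listed identity misses the multisets {1, \frac{5}{4}} ; {2}.

Key step: with t_0 = -4, the denominator's factorial ratio (prefactor -4) is a lower Pochhammer.
Term ratio: r(k) = -\frac{2}{9} * (k+1) (k+\frac{5}{4}) / [(k+2) (k+1)] - poly over poly, x = -\frac{2}{9} from leading terms; C = -4 at k = 0.


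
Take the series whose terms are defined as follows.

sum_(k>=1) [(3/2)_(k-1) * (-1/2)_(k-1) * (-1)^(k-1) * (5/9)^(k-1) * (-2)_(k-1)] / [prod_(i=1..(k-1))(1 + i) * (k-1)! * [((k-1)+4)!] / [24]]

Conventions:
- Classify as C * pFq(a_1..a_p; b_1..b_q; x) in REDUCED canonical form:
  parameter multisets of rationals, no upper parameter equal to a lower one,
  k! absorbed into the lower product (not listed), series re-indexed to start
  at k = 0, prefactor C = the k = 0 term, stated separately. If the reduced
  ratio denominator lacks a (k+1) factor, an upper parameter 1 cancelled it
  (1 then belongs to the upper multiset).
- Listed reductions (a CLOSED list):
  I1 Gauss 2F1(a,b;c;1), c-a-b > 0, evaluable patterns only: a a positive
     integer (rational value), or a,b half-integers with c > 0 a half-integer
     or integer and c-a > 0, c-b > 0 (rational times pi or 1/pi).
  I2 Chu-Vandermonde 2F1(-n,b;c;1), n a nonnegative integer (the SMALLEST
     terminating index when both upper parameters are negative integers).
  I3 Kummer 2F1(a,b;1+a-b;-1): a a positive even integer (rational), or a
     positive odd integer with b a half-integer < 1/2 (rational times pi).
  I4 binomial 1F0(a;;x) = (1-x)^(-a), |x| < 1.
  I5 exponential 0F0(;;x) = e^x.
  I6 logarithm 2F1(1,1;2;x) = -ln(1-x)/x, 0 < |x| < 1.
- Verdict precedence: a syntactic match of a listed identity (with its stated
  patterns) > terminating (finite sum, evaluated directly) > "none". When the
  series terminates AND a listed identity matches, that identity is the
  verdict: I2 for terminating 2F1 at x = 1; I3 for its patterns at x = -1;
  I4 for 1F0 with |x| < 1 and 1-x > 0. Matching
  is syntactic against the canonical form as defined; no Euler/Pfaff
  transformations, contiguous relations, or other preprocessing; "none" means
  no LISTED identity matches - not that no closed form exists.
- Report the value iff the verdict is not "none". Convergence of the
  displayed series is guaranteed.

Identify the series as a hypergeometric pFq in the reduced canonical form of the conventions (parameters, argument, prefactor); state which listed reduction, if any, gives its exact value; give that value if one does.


x = -5/9 here; the reduced form reads 3F2, upper {-2, -1/2, 3/2}, lower {2, 5}, C = 1. Verdict: terminating - no listed pattern fits, but -2 in the upper list cuts the series at k = 2; direct evaluation. Sum: 14231/15552.

The tell: x = (-5/9) and the (-1)^k factor (C = 1) folds into the argument's sign.
Step ratio: r(k) = (-5/9) * (k-2) (k-1/2) (k+3/2) / [(k+2) (k+5) (k+1)] - rational; roots negated = parameters, x = (-5/9), C = 1.


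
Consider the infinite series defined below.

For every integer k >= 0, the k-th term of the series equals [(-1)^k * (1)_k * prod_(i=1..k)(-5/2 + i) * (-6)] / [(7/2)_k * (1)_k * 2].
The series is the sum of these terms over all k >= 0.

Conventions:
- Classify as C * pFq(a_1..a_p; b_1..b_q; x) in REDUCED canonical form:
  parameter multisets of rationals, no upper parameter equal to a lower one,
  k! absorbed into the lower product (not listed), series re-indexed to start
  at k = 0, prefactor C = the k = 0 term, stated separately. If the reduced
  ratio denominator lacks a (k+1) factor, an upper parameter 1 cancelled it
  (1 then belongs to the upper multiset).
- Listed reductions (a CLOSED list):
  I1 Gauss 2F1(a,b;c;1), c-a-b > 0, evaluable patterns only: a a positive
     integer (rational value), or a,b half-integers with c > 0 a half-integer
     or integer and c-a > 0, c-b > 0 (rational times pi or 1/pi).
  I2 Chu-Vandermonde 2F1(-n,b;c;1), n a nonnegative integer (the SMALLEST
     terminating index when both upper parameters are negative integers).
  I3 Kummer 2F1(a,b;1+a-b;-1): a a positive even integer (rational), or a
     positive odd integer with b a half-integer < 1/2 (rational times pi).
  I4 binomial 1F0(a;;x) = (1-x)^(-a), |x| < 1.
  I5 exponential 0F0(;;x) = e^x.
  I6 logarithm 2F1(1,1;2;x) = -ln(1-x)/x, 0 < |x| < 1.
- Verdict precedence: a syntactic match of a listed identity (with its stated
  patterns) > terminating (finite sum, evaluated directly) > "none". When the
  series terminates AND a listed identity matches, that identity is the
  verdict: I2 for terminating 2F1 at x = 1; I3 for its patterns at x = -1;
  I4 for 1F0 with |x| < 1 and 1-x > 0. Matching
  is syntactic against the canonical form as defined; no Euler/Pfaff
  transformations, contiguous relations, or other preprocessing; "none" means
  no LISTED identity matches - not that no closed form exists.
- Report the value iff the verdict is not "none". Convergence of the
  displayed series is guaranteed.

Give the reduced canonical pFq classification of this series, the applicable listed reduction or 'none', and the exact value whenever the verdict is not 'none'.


At argument -1: a 2F1 with upper {-3/2, 1}, lower {7/2}, scaled by C = -3. Verdict at x = -1: the Kummer evaluation I3 matches (x = -1; c = 7/2 equals 1+a-b for upper {-3/2, 1}: listed pattern). Hence: (-45/32) * pi.

Key step: from the first term -3: (1)_k (C = -3) is k! itself.
Consecutive-term ratio: r(k) = (-1) * (k-3/2) (k+1) / [(k+7/2) (k+1)] - rational in k, leading ratio (-1); with t_0 = -3, classification follows.


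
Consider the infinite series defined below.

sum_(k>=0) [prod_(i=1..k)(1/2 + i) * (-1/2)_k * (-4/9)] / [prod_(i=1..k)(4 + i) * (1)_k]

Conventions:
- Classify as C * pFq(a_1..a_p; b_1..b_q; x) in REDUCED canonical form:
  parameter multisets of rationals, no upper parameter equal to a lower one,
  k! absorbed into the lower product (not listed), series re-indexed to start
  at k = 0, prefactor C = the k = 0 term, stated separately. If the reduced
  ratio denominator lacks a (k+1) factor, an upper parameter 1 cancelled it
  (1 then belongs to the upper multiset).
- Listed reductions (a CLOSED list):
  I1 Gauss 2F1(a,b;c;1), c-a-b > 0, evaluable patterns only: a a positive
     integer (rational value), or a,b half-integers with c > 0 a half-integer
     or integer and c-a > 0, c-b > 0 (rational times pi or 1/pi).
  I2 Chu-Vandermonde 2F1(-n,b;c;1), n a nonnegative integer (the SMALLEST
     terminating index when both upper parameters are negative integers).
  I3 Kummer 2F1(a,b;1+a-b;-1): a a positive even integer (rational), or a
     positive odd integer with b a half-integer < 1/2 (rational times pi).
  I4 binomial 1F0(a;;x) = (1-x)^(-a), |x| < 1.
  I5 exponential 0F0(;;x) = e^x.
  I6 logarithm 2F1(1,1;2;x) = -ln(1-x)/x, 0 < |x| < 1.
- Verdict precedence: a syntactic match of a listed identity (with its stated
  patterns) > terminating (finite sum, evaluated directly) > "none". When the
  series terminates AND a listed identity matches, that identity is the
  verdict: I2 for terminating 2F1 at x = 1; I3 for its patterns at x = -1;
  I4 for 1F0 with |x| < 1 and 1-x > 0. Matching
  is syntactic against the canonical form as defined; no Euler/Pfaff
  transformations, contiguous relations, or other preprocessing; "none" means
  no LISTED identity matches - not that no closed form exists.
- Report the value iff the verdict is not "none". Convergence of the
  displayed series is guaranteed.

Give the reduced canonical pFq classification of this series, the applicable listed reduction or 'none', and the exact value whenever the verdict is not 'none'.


First insight: from the first term -4/9: the running product (prefactor -4/9) telescopes to a rising factorial.
Adjacent-term ratio: r(k) = 1 * (k-1/2) (k+3/2) / [(k+5) (k+1)] - rational; roots negated = parameters, x = 1, C = -4/9.

x = 1 here; the reduced form reads 2F1, upper {-1/2, 3/2}, lower {5}, C = -4/9. Verdict: Gauss (I1, half-integer pattern) fires (x = 1; upper {-1/2, 3/2} half-integers, c = 5 in the evaluable pattern). Its exact value is (-16384/14175) / pi.


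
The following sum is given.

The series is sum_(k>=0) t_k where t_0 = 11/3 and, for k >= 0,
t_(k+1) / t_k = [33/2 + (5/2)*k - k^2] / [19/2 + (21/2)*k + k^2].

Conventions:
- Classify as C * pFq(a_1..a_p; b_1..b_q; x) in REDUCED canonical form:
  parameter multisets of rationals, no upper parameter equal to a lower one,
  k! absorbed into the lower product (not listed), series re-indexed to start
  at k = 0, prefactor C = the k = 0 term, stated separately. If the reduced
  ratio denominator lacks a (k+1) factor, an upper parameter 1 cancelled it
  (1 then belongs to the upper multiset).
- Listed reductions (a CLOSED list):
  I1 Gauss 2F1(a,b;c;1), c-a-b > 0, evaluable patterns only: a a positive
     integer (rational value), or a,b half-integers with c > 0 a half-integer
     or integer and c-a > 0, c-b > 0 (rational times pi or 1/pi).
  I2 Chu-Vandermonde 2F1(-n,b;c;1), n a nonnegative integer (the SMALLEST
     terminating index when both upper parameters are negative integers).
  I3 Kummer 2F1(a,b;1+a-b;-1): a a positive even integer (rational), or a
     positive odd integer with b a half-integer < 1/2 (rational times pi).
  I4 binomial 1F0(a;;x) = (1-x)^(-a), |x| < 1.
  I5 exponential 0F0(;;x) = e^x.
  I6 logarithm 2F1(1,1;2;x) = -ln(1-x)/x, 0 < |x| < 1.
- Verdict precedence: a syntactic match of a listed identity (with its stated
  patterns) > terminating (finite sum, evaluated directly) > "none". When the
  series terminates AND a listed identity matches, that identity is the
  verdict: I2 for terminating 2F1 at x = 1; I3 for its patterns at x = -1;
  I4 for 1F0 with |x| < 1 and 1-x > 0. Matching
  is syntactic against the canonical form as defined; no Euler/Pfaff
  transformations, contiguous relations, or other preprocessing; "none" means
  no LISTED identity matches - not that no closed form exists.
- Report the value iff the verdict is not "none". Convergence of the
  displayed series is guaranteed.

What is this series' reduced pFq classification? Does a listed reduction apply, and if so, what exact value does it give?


Key observation: t_0 = 11/3 here, and factor the ratio over Q (C = 11/3): negated roots = parameters.
Step ratio: r(k) = (-1) * (k-11/2) (k+3) / [(k+19/2) (k+1)] - rational in k. x = (-1); t_0 = 11/3; negate the roots.

Reduced: x = -1, 2F1, upper = {-11/2, 3}, lower = {19/2}, C = 11/3. Verdict (x = -1): Kummer's theorem (I3) applies (x = -1; c = 19/2 equals 1+a-b for upper {-11/2, 3}: listed pattern). Exact value: (401115/65536) * pi.


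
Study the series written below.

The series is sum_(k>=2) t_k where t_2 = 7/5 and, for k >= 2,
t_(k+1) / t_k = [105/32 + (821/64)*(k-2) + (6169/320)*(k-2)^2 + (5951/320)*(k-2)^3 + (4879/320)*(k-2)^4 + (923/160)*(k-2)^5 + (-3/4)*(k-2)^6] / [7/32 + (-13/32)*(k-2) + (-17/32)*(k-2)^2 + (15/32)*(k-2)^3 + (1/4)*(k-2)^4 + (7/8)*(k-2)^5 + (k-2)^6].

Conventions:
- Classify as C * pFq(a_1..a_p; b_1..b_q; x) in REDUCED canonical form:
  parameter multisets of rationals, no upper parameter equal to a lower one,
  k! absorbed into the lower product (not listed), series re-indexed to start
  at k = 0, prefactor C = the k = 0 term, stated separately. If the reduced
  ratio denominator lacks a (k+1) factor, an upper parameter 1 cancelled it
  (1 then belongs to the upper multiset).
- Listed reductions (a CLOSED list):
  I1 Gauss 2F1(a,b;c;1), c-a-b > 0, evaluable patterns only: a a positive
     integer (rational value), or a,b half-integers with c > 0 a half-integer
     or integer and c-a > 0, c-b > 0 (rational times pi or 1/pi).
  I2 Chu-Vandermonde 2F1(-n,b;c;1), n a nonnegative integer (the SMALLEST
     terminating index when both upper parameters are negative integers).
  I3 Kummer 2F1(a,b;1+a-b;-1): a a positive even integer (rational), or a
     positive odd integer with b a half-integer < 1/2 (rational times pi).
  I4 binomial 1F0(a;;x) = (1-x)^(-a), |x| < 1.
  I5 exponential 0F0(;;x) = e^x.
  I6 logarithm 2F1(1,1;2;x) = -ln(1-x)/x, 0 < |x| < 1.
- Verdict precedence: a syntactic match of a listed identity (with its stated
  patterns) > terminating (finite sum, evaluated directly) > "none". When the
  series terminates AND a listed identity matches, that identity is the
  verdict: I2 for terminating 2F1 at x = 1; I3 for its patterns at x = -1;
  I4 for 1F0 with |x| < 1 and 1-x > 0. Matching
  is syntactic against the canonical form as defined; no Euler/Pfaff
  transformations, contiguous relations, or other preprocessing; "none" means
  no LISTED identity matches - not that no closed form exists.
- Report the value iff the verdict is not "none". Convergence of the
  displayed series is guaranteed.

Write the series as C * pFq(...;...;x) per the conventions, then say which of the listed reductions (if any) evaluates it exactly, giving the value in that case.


Key step: t_0 being 7/5, the expanded ratio factors over Q; C = 7/5, roots give parameters.
Ratio: r(k) = (-3/4) * (k-10) (k+3/5) (k+5/6) / [(k-1/2) (k-1/2) (k+1)] ; factor over Q: parameters, x = (-3/4), and C = 7/5.

The series (x = -3/4) is 3F2: upper {-10, 3/5, 5/6}, lower {-1/2, -1/2}, prefactor 7/5. Verdict: terminating - no listed pattern fits, but -10 in the upper list cuts the series at k = 10; direct evaluation. Exact value: 2155937791717193396/21851806640625.


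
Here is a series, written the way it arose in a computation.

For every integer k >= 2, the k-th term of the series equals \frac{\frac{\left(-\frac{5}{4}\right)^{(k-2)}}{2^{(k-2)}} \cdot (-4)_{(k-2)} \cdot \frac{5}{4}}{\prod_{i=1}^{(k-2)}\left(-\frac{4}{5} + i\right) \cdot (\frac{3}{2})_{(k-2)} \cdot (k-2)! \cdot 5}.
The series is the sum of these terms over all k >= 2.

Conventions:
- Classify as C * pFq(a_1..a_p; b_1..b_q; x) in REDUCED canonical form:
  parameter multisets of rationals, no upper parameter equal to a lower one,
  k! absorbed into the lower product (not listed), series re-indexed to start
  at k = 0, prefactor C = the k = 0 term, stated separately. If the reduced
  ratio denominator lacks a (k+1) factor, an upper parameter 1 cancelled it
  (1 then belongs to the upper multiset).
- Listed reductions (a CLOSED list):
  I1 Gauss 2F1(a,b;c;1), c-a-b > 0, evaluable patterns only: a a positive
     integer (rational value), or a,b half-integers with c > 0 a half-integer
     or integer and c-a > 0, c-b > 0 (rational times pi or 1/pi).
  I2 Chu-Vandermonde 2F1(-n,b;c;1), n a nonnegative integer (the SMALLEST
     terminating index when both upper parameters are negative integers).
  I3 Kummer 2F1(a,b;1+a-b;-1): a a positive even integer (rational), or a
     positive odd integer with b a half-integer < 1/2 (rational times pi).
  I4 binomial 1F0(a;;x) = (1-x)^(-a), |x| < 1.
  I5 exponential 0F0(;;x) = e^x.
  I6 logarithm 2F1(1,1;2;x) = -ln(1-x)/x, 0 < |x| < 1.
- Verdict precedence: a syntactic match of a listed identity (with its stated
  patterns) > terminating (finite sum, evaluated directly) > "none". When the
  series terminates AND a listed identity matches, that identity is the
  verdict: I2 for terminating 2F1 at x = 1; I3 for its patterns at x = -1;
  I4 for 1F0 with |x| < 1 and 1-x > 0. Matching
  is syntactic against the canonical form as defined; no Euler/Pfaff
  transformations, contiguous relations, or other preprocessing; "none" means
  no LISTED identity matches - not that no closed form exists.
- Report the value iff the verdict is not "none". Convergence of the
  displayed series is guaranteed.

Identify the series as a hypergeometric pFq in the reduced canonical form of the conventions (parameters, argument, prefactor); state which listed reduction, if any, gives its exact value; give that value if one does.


Classification (C = \frac{1}{4}): 1F2 with upper {-4}, lower {\frac{1}{5}, \frac{3}{2}}, argument x = -\frac{5}{8}. Verdict: terminating. (-4)_k vanishes past k = 4, leaving a 5-term sum, computed directly. Its exact value is \frac{617206829}{204374016}.

First insight: from the first term \frac{1}{4}: the two k-th powers (C = 1/4) combine into one argument.
Ratio: r(k) = -\frac{5}{8} * (k-4) / [(k+\frac{1}{5}) (k+\frac{3}{2}) (k+1)] - poly over poly, x = -\frac{5}{8} from leading terms; C = \frac{1}{4} at k = 0.


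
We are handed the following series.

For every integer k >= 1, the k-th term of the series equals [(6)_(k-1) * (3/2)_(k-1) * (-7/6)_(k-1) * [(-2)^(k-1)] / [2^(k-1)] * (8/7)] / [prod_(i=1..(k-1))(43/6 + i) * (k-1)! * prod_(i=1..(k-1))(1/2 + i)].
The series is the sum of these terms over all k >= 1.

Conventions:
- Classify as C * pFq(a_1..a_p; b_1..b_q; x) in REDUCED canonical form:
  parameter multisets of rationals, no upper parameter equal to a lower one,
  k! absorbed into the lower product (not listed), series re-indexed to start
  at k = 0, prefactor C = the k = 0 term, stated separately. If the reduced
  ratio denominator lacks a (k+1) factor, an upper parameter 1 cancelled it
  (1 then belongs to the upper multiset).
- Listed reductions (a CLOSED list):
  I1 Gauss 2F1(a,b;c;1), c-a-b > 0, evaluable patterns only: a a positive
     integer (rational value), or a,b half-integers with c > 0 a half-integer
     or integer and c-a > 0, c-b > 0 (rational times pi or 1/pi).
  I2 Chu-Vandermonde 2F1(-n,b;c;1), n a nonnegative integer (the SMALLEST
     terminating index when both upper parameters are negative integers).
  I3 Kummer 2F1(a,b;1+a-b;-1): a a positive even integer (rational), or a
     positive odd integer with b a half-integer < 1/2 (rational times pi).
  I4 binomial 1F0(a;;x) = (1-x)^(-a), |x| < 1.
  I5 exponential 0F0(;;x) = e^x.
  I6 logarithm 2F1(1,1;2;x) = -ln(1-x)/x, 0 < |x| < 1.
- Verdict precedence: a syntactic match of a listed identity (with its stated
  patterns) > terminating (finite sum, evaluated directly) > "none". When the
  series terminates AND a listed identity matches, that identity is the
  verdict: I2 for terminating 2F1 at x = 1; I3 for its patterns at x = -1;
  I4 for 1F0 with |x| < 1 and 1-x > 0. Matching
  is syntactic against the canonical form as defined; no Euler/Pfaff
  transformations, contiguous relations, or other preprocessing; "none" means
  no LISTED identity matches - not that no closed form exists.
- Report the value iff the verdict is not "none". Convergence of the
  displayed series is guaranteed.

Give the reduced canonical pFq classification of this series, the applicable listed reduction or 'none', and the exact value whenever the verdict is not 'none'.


Classification (C = 8/7): 2F1 with upper {-7/6, 6}, lower {49/6}, argument x = -1. Verdict at x = -1: Kummer's theorem (I3) matches (x = -1; c = 49/6 equals 1+a-b for upper {-7/6, 6}: listed pattern). Hence: 49321/22680.

Key step: t_0 = 8/7 here, and the lower running product (C = 8/7) is a rising factorial.
Term ratio: r(k) = (-1) * (k-7/6) (k+6) / [(k+49/6) (k+1)] ; factor over Q: parameters, x = (-1), and C = 8/7.


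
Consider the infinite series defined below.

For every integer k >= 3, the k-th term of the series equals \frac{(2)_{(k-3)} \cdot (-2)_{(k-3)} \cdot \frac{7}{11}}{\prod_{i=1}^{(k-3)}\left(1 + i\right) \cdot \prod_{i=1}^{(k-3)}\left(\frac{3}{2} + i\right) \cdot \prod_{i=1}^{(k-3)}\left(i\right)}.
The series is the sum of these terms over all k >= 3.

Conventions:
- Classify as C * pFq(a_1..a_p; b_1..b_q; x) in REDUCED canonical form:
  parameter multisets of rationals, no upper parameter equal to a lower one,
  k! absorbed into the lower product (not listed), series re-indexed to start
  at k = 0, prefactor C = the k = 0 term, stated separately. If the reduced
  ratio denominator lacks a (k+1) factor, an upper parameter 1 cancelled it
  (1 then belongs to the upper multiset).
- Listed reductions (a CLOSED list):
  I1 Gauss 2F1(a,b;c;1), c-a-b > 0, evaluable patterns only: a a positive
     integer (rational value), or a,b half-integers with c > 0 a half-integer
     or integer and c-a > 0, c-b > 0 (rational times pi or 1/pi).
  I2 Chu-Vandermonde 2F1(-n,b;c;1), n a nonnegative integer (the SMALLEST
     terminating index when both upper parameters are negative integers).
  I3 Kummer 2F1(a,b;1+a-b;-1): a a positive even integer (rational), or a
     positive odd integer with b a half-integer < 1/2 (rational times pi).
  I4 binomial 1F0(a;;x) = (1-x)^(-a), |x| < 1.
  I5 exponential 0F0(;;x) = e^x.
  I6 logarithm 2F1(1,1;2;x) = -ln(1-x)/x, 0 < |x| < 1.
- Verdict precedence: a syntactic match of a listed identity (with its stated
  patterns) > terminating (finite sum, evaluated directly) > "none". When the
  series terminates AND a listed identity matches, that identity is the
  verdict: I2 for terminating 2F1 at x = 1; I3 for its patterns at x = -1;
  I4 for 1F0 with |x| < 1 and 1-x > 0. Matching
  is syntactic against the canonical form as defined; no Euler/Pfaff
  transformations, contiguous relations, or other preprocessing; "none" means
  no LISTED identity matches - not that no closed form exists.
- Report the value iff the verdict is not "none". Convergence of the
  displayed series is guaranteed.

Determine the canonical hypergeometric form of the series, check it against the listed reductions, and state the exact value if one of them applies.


With C = \frac{7}{11}: the canonical form is 1F1(-2; \frac{5}{2}; 1). Verdict: terminating. With -2 upstairs the series is a 3-term polynomial sum; evaluated term by term. Value: \frac{1}{5}.

Structural cue: t_0 being \frac{7}{11}, the lower running product (prefactor 7/11) is a rising factorial.
Ratio: r(k) = 1 * (k-2) / [(k+\frac{5}{2}) (k+1)] - poly over poly, x = 1 from leading terms; C = \frac{7}{11} at k = 0.


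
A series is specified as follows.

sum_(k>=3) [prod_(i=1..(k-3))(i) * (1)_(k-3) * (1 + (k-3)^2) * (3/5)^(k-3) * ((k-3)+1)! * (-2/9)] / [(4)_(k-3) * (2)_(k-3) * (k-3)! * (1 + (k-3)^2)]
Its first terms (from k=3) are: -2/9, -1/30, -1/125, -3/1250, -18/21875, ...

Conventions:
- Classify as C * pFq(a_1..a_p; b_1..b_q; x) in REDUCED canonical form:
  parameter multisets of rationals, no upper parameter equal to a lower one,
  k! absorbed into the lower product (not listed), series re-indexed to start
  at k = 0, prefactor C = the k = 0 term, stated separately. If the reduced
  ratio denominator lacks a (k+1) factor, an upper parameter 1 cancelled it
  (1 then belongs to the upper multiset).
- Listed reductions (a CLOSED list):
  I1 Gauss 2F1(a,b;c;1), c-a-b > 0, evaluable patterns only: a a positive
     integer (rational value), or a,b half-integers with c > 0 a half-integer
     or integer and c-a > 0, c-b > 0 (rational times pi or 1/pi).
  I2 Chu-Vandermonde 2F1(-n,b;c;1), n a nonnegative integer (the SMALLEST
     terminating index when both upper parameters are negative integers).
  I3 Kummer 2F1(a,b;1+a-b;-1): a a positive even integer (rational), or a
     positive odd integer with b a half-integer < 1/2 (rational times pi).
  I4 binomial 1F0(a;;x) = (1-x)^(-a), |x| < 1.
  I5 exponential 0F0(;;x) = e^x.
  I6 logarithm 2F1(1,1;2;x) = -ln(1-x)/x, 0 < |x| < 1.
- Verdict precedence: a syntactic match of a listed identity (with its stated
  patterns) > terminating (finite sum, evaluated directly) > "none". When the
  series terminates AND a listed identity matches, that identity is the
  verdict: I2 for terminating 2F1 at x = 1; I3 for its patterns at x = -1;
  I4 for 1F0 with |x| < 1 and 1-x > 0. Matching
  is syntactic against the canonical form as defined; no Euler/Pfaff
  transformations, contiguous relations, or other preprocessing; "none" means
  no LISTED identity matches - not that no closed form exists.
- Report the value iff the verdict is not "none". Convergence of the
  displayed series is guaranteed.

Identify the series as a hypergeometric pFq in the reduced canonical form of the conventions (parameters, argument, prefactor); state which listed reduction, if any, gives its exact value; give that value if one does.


At argument 3/5: a 2F1 with upper {1, 1}, lower {4}, scaled by C = -2/9. Verdict: none here - no I1-I6 shape fits x = 3/5 with lower {4}.

Structural cue: from the first term -2/9: the factorial ratio (C = -2/9, x = 3/5) (k+a-1)!/(a-1)! is a rising factorial (a)_k.
Adjacent-term ratio: r(k) = (3/5) * (k+1) (k+1) / [(k+4) (k+1)] - rational in k, leading ratio (3/5); with t_0 = -2/9, classification follows.


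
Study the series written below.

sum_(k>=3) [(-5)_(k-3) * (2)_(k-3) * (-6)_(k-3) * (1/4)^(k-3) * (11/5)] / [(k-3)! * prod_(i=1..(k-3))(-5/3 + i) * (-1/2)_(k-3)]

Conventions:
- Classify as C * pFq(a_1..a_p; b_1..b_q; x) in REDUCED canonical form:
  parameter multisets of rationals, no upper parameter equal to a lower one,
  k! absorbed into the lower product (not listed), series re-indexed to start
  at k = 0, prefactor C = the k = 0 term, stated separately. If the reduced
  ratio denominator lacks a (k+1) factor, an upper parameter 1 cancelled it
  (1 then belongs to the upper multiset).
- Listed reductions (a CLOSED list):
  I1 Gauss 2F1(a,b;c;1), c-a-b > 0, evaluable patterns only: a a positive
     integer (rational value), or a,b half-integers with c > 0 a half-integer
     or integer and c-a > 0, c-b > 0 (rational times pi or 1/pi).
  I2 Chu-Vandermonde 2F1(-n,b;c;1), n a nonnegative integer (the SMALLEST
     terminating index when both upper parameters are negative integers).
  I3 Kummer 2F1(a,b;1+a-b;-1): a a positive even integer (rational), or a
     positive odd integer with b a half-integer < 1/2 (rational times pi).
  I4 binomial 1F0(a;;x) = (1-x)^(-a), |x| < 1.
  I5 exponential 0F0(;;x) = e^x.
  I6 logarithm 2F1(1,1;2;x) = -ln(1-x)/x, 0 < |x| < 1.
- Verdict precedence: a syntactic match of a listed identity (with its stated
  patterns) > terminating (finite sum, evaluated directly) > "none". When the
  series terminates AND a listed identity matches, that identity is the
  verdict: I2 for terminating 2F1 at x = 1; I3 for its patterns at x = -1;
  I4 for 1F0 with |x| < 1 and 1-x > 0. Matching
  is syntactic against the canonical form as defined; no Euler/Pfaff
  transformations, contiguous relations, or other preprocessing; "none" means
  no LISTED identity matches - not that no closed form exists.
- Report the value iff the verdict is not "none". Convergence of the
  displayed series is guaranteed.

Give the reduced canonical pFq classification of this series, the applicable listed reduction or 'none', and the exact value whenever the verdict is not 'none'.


This is 11/5 * 3F2(-6, -5, 2; -2/3, -1/2; 1/4) in reduced canonical form. Verdict: terminating (-5 upstairs). 6 nonzero terms in all; added directly. Value: 4036967/245.

Key observation: from the first term 11/5: the lower running product (C = 11/5) is a rising factorial.
Step ratio: r(k) = (1/4) * (k-6) (k-5) (k+2) / [(k-2/3) (k-1/2) (k+1)] - poly over poly, x = (1/4) from leading terms; C = 11/5 at k = 0.


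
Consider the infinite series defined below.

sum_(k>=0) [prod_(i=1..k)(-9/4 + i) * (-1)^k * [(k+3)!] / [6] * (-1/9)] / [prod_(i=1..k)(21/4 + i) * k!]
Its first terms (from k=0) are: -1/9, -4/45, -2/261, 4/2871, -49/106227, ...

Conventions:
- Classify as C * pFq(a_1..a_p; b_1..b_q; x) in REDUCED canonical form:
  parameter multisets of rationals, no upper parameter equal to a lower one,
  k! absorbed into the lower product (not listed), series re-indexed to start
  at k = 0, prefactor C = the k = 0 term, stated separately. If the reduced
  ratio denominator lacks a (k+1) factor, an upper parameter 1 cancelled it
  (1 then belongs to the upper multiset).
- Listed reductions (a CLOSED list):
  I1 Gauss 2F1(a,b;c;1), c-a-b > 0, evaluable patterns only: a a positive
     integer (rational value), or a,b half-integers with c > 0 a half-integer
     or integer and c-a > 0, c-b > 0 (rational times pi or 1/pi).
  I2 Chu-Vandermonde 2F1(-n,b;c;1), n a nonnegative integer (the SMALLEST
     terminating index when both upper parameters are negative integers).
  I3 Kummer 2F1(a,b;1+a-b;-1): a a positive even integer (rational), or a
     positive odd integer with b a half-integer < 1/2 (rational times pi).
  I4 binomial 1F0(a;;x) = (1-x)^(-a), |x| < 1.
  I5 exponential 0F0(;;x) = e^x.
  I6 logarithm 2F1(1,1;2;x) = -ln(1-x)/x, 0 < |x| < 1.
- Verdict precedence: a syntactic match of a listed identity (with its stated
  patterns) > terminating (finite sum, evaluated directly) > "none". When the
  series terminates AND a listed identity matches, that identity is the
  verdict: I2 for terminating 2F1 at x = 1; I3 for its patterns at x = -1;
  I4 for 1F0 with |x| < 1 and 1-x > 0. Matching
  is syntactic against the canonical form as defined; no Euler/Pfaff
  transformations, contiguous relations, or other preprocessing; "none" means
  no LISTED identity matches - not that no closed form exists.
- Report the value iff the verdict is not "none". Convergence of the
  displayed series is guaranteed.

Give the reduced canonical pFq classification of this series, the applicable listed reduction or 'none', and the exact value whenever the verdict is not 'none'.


Key observation: t_0 = -1/9 here, and the lower running product (C = -1/9) is a rising factorial.
Step ratio: r(k) = (-1) * (k-5/4) (k+4) / [(k+25/4) (k+1)] - rational in k. x = (-1); t_0 = -1/9; negate the roots.

Reduced: x = -1, 2F1, upper = {-5/4, 4}, lower = {25/4}, C = -1/9. Verdict: Kummer (I3) applies (x = -1; c = 25/4 equals 1+a-b for upper {-5/4, 4}: listed pattern). Value: -119/576.


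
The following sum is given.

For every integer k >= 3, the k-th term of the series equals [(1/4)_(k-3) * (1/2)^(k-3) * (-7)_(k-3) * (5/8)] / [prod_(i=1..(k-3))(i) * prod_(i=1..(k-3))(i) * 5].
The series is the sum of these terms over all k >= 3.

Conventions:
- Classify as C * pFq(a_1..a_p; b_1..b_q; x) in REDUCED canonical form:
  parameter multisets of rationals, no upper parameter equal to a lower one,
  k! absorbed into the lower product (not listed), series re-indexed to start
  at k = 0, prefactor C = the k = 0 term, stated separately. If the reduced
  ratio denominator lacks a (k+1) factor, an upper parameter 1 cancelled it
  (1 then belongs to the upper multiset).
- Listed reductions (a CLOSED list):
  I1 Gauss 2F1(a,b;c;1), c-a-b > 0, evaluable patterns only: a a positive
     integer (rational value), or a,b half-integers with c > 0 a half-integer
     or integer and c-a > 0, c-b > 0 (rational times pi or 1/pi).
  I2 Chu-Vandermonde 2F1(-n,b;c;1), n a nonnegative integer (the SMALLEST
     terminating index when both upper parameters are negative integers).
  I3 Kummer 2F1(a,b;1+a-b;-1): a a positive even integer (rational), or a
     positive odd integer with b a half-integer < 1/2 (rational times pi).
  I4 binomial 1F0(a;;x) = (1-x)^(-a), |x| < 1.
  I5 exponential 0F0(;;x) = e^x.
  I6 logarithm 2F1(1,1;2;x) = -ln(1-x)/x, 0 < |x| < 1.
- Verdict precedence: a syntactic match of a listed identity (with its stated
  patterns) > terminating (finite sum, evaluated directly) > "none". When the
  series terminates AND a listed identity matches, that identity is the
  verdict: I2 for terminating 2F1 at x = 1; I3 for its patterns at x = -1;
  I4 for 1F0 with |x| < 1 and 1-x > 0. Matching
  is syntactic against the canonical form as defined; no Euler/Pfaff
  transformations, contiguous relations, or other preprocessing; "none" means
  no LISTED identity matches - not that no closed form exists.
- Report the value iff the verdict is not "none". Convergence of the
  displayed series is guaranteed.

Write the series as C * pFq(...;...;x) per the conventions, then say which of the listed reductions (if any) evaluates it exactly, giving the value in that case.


The series (x = 1/2) is 2F1: upper {-7, 1/4}, lower {1}, prefactor 1/8. Verdict: terminating. With -7 upstairs the series is a 8-term polynomial sum; evaluated term by term. Its exact value is 19966201/268435456.

Key observation: x = (1/2) and the lower running product (C = 1/8, x = 1/2) is a rising factorial.
Consecutive-term ratio: r(k) = (1/2) * (k-7) (k+1/4) / [(k+1) (k+1)] - rational in k, leading ratio (1/2); with t_0 = 1/8, classification follows.


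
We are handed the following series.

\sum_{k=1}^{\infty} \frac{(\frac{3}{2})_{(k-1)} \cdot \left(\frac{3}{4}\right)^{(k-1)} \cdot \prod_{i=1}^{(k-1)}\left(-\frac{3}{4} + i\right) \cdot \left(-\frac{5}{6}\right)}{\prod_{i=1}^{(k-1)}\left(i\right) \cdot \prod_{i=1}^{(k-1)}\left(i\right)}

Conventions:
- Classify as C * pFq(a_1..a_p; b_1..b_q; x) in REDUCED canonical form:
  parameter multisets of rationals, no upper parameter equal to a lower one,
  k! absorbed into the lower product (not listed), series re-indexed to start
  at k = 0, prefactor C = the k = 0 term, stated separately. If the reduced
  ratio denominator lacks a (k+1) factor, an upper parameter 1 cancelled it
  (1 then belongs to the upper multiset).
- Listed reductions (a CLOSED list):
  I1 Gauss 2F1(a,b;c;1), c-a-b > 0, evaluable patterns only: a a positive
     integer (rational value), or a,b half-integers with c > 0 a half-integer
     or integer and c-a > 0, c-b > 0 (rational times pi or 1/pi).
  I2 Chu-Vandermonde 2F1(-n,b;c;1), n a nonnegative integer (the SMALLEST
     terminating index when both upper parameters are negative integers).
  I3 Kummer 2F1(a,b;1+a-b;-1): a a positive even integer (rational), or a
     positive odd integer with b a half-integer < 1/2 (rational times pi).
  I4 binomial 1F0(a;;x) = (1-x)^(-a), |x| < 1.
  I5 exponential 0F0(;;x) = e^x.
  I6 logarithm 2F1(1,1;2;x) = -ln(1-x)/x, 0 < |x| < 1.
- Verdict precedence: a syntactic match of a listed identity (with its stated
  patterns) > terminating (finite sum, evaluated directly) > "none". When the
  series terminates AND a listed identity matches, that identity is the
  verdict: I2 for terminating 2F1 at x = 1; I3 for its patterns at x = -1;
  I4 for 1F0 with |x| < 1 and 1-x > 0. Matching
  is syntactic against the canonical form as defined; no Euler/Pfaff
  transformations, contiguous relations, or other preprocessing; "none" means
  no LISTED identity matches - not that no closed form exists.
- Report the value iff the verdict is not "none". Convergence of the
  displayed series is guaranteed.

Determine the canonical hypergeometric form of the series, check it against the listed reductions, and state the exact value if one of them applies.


With C = -\frac{5}{6}: the canonical form is 2F1(\frac{1}{4}, \frac{3}{2}; 1; \frac{3}{4}). Verdict: no listed reduction: x = \frac{3}{4} and upper {\frac{1}{4}, \frac{3}{2}} fail every I1-I6 pattern.

First insight: x = \frac{3}{4} and the lower running product (prefactor -5/6) is a rising factorial.
Consecutive-term ratio: r(k) = \frac{3}{4} * (k+\frac{1}{4}) (k+\frac{3}{2}) / [(k+1) (k+1)] - poly over poly, x = \frac{3}{4} from leading terms; C = -\frac{5}{6} at k = 0.


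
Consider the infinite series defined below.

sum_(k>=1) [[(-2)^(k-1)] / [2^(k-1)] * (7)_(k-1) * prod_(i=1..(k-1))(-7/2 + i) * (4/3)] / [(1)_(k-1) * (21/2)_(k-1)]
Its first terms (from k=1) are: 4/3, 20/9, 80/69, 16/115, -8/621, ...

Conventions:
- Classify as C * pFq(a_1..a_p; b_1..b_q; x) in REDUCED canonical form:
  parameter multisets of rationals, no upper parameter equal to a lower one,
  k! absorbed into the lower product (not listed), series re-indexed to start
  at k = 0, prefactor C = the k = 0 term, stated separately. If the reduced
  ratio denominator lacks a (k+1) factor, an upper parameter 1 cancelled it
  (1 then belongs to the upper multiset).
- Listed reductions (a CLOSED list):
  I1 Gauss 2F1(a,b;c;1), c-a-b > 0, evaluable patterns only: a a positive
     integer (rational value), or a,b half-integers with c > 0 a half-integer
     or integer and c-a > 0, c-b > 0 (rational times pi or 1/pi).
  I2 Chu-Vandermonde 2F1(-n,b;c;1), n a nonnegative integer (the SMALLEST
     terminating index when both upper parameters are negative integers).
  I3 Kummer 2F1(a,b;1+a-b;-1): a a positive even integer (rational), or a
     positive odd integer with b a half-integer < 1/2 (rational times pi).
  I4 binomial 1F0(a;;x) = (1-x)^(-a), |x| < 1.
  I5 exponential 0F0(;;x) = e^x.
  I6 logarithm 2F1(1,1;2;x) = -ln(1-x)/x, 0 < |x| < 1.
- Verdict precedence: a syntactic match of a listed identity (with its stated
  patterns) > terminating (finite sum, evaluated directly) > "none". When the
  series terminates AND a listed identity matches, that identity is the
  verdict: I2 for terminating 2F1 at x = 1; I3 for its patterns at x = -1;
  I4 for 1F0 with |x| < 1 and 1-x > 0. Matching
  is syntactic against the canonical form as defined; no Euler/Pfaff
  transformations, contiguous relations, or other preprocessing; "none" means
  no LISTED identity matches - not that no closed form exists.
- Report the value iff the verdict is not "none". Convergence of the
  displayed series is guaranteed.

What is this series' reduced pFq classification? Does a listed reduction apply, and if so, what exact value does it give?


Reduced: x = -1, 2F1, upper = {-5/2, 7}, lower = {21/2}, C = 4/3. Verdict: Kummer (I3) matches (x = -1; c = 21/2 equals 1+a-b for upper {-5/2, 7}: listed pattern). Its exact value is (1616615/1048576) * pi.

Key observation: from the first term 4/3: (1)_k (prefactor 4/3) is k! itself.
Ratio: r(k) = (-1) * (k-5/2) (k+7) / [(k+21/2) (k+1)] - poly over poly, x = (-1) from leading terms; C = 4/3 at k = 0.
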